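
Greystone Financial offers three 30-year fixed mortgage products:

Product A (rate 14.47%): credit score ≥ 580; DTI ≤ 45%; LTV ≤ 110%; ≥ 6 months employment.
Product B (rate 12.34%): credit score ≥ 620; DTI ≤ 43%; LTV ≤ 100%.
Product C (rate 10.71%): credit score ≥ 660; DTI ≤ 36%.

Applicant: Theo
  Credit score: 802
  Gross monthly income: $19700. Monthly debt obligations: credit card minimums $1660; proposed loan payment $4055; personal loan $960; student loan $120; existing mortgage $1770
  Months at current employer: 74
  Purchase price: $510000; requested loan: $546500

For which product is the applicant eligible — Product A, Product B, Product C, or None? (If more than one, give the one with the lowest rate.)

Product A

Total debts = (1,660 + 4,055 + 960 + 120 + 1,770) = 8,565; DTI = 8,565/19,700 = 43.5%.
LTV = 546,500/510,000 = 107.2%.
Product A: score 802 ≥ 580; DTI 43.5% ≤ 45%; LTV 107.2% ≤ 110%; employment 74 ≥ 6 mo → qualifies.
Product B: score 802 ≥ 620; DTI 43.5% > 43%; LTV 107.2% > 100% → does not qualify.
Product C: score 802 ≥ 660; DTI 43.5% > 36% → does not qualify.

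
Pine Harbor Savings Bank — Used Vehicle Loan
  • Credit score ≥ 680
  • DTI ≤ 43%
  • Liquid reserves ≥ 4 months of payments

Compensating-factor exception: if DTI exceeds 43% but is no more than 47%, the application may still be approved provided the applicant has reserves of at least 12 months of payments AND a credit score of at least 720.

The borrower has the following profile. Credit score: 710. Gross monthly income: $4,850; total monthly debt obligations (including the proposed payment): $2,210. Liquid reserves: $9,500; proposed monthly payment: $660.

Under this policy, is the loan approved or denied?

Credit score 710 ≥ 680 (meets base)
DTI = 2,210/4,850 = 45.6% > 43% — standard DTI limit exceeded.
Reserves = 9,500/660 = 14.4 months ≥ 4
45.6% falls in the override range (43%–47%), so the compensating-factor test applies.
Reserves 14.4 ≥ 12 months; credit score 710 < 720.
Compensating-factor requirement not fully met.

Denied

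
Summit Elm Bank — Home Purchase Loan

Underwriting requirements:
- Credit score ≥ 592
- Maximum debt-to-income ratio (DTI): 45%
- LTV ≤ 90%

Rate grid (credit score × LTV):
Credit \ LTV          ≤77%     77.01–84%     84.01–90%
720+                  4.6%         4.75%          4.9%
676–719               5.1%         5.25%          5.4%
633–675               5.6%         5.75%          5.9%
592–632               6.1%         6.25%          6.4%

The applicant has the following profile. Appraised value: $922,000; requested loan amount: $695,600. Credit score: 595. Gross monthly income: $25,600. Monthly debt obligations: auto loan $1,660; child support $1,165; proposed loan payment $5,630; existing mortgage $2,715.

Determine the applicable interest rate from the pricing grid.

Credit score 595 ≥ 592; Total monthly debts = (1,660 + 1,165 + 5,630 + 2,715) = 11,170. DTI = 11,170/25,600 = 43.6% ≤ 45%
LTV = 695,600/922,000 = 75.4% ≤ 90%
Row: 595 falls in 592–632. Column: 75.4% falls in ≤77%. Rate = 6.1%.

6.1%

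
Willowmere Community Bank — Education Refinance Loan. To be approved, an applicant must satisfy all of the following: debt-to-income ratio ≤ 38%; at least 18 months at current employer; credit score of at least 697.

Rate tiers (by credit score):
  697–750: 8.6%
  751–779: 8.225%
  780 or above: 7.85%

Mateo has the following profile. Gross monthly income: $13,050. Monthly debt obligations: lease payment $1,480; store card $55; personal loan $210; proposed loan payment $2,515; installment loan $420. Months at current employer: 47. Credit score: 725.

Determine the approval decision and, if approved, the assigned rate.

Approved at 8.6%

Credit score 725 ≥ 697 (meets minimum)
Employment 47 ≥ 18 months
Total monthly debts = (1,480 + 55 + 210 + 2,515 + 420) = 4,680. DTI = 4,680/13,050 = 35.9% ≤ 38%
All requirements met. Score 725 falls in the 697–750 tier → 8.6%.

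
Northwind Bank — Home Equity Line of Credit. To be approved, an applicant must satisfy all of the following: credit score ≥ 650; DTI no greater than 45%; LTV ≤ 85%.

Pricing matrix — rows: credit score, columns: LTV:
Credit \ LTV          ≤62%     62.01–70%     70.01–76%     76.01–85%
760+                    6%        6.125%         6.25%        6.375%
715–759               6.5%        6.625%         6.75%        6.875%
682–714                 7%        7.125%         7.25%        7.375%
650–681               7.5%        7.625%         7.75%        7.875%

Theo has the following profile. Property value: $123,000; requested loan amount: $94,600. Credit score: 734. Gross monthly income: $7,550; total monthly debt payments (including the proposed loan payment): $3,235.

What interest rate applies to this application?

6.875%

Credit score 734 ≥ 650; DTI: 3,235 ÷ 7,550 = 42.8%, within the 45% cap
LTV = 94,600/123,000 = 76.9% ≤ 85%
Score 734 is in the 715–759 band; LTV 76.9% is in the 76.01–85% band → 6.875%.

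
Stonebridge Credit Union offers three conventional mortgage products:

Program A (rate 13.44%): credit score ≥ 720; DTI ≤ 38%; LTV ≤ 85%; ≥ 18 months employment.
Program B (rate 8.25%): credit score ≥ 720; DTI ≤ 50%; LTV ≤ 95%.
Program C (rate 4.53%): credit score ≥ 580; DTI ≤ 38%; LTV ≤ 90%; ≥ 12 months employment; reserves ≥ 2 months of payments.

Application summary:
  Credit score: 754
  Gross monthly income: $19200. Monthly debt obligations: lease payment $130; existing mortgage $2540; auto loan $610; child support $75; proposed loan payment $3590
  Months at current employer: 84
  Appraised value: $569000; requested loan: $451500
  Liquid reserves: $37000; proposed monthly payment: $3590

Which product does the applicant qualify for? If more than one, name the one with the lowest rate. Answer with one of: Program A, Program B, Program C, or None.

Program C

Total debts = (130 + 2,540 + 610 + 75 + 3,590) = 6,945; DTI = 6,945/19,200 = 36.2%.
LTV = 451,500/569,000 = 79.3%.
Reserves = 37,000/3,590 = 10.3 months.
Program A: score 754 ≥ 720; DTI 36.2% ≤ 38%; LTV 79.3% ≤ 85%; employment 84 ≥ 18 mo → qualifies.
Program B: score 754 ≥ 720; DTI 36.2% ≤ 50%; LTV 79.3% ≤ 95% → qualifies.
Program C: score 754 ≥ 580; DTI 36.2% ≤ 38%; LTV 79.3% ≤ 90%; employment 84 ≥ 12 mo; reserves 10.3 ≥ 2 mo → qualifies.
Qualifying: Program A, Program B, Program C. Lowest rate is 4.53% → Program C.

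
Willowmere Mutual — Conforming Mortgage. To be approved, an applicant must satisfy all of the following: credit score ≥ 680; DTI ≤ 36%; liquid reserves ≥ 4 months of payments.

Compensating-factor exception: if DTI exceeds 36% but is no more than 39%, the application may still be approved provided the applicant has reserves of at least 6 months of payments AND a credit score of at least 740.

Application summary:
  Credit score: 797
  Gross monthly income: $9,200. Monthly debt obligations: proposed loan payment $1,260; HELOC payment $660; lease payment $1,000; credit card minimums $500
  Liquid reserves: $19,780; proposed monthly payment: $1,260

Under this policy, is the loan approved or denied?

Approved

Credit score 797 ≥ 680 (meets base)
Total debts = (1,260 + 660 + 1,000 + 500) = 3,420. DTI: 3,420 ÷ 9,200 = 37.2%, over the 36% base limit.
Reserves: 19,780 ÷ 1,260 = 15.7 months (meets 4-month minimum)
37.2% falls in the override range (36%–39%), so the compensating-factor test applies.
Override check — reserves: 15.7 mo (ok); score: 797 (ok).
Both override conditions satisfied; DTI exception granted.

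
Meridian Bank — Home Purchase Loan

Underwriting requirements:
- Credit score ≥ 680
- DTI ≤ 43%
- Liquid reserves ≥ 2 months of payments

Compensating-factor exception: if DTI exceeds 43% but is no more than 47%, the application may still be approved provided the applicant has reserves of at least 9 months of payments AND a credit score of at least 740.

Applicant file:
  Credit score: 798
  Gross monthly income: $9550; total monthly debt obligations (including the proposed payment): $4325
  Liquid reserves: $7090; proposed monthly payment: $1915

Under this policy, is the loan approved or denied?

Denied

Credit score 798 ≥ 680 (meets base)
DTI: 4,325 ÷ 9,550 = 45.3%, over the 43% base limit.
Liquid reserves cover 7,090/1,915 = 3.7 months — ≥ 2 required
45.3% falls in the override range (43%–47%), so the compensating-factor test applies.
Override check — reserves: 3.7 mo (short of 9); score: 798 (ok).
Override conditions not both satisfied; exception does not apply.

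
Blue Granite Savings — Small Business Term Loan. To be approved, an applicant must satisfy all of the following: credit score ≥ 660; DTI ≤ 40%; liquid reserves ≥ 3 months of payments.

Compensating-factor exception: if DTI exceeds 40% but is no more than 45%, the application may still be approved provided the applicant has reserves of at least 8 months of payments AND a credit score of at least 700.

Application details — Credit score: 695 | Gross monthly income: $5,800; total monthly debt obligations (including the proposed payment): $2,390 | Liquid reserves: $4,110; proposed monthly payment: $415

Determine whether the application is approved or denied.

Credit score 695 ≥ 660 (meets base)
DTI: 2,390 ÷ 5,800 = 41.2%, over the 40% base limit.
Liquid reserves cover 4,110/415 = 9.9 months — ≥ 3 required
41.2% falls in the override range (40%–45%), so the compensating-factor test applies.
Reserves 9.9 ≥ 8 months; credit score 695 < 700.
Compensating-factor requirement not fully met.

Denied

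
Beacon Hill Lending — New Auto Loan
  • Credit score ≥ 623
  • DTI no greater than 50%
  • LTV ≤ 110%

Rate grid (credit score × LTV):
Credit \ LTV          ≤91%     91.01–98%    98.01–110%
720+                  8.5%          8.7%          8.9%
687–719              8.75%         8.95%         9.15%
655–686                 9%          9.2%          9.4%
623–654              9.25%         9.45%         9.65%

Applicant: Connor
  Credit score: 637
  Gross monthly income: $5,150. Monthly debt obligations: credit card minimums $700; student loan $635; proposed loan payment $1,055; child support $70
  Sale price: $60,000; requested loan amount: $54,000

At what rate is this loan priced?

Credit score 637 ≥ 623; Total monthly debts = (700 + 635 + 1,055 + 70) = 2,460. Debt-to-income = 2,460/5,150 = 47.8% — meets 50% limit
Loan-to-value = 54,000/60,000 = 90% — pass (110% max)
Score 637 is in the 623–654 band; LTV 90% is in the ≤91% band → 9.25%.

9.25%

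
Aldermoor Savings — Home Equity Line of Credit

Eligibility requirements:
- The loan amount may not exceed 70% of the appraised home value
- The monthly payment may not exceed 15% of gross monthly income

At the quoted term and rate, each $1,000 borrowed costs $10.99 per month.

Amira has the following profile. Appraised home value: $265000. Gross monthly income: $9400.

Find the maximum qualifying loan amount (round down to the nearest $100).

$128,200

Payment cap: 15% × $9,400 = $1,410/month.
At $10.99 per $1,000, that supports 1,410/10.99 × 1,000 ≈ $128,298 → $128,200.
LTV cap: 70% × $265,000 = $185,500 → $185,500.
Binding constraint: payment-to-income.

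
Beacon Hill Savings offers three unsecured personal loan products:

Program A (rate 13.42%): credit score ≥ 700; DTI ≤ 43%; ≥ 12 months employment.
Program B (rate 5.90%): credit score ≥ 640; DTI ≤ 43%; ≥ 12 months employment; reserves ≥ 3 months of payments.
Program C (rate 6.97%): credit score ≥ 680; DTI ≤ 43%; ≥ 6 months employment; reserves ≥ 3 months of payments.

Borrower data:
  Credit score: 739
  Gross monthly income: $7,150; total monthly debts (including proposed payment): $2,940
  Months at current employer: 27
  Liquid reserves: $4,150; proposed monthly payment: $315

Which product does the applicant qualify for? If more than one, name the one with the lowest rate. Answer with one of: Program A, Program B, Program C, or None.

DTI = 2,940/7,150 = 41.1%.
Reserves = 4,150/315 = 13.2 months.
Program A: score 739 ≥ 700; DTI 41.1% ≤ 43%; employment 27 ≥ 12 mo → qualifies.
Program B: score 739 ≥ 640; DTI 41.1% ≤ 43%; employment 27 ≥ 12 mo; reserves 13.2 ≥ 3 mo → qualifies.
Program C: score 739 ≥ 680; DTI 41.1% ≤ 43%; employment 27 ≥ 6 mo; reserves 13.2 ≥ 3 mo → qualifies.
Qualifying: Program A, Program B, Program C. Lowest rate is 5.90% → Program B.

Program B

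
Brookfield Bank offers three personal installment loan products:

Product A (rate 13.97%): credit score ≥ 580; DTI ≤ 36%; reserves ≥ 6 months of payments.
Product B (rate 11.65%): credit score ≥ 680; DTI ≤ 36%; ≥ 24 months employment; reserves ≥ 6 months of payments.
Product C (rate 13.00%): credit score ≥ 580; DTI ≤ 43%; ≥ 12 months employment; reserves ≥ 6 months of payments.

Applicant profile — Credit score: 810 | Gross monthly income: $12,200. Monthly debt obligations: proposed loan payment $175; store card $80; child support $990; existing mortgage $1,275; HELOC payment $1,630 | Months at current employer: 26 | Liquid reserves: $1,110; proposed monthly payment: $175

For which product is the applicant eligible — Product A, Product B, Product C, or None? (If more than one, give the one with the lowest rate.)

Product B

Total debts = (175 + 80 + 990 + 1,275 + 1,630) = 4,150; DTI = 4,150/12,200 = 34%.
Reserves = 1,110/175 = 6.3 months.
Product A: score 810 ≥ 580; DTI 34% ≤ 36%; reserves 6.3 ≥ 6 mo → qualifies.
Product B: score 810 ≥ 680; DTI 34% ≤ 36%; employment 26 ≥ 24 mo; reserves 6.3 ≥ 6 mo → qualifies.
Product C: score 810 ≥ 580; DTI 34% ≤ 43%; employment 26 ≥ 12 mo; reserves 6.3 ≥ 6 mo → qualifies.
Qualifying: Product A, Product B, Product C. Lowest rate is 11.65% → Product B.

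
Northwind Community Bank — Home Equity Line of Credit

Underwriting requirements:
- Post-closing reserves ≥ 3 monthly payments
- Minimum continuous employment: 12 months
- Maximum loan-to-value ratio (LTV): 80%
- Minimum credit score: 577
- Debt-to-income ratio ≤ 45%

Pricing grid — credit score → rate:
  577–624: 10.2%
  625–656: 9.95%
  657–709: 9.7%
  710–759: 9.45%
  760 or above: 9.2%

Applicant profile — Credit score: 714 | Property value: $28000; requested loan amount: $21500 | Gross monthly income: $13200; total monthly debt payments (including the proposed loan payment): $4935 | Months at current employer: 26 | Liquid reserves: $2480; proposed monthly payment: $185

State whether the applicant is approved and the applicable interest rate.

Credit score 714 ≥ 577 (meets minimum)
Employment 26 ≥ 12 months
LTV = 21,500/28,000 = 76.8% ≤ 80%
Liquid reserves cover 2,480/185 = 13.4 months — ≥ 3 required
DTI: 4,935 ÷ 13,200 = 37.4%, within the 45% cap
All requirements met. Score 714 falls in the 710–759 tier → 9.45%.

Approved at 9.45%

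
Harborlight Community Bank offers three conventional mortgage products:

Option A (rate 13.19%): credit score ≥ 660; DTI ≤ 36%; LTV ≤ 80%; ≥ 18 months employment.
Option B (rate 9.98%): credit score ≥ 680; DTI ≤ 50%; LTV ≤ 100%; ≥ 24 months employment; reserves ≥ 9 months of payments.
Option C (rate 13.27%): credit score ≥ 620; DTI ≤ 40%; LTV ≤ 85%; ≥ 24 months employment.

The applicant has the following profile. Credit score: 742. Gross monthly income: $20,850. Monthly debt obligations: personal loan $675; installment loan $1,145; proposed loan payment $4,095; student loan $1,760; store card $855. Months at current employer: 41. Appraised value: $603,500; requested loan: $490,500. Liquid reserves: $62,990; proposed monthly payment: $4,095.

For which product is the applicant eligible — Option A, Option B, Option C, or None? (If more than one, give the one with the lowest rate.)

Total debts = (675 + 1,145 + 4,095 + 1,760 + 855) = 8,530; DTI = 8,530/20,850 = 40.9%.
LTV = 490,500/603,500 = 81.3%.
Reserves = 62,990/4,095 = 15.4 months.
Option A: score 742 ≥ 660; DTI 40.9% > 36%; LTV 81.3% > 80%; employment 41 ≥ 18 mo → does not qualify.
Option B: score 742 ≥ 680; DTI 40.9% ≤ 50%; LTV 81.3% ≤ 100%; employment 41 ≥ 24 mo; reserves 15.4 ≥ 9 mo → qualifies.
Option C: score 742 ≥ 620; DTI 40.9% > 40%; LTV 81.3% ≤ 85%; employment 41 ≥ 24 mo → does not qualify.

Option B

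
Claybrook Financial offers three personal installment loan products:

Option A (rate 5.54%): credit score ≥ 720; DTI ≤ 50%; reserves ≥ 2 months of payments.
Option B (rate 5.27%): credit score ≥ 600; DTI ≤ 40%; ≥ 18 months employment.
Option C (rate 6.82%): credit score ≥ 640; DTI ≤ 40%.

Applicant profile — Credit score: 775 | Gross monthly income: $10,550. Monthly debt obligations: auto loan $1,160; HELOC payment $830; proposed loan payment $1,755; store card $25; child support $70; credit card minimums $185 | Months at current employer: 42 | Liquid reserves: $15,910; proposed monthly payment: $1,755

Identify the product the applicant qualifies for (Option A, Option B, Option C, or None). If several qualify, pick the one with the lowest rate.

Total debts = (1,160 + 830 + 1,755 + 25 + 70 + 185) = 4,025; DTI = 4,025/10,550 = 38.2%.
Reserves = 15,910/1,755 = 9.1 months.
Option A: score 775 ≥ 720; DTI 38.2% ≤ 50%; reserves 9.1 ≥ 2 mo → qualifies.
Option B: score 775 ≥ 600; DTI 38.2% ≤ 40%; employment 42 ≥ 18 mo → qualifies.
Option C: score 775 ≥ 640; DTI 38.2% ≤ 40% → qualifies.
Qualifying: Option A, Option B, Option C. Lowest rate is 5.27% → Option B.

Option B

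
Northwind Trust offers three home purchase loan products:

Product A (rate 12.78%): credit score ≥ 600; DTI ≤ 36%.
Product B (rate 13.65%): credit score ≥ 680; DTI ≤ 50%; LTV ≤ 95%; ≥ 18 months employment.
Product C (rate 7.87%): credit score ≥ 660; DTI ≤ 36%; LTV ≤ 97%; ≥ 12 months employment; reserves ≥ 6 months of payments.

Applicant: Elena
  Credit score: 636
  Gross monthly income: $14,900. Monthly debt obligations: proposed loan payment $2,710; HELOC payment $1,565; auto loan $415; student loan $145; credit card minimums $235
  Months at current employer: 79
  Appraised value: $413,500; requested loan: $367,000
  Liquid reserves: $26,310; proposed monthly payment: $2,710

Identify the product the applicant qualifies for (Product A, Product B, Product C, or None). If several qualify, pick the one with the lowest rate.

Product A

Total debts = (2,710 + 1,565 + 415 + 145 + 235) = 5,070; DTI = 5,070/14,900 = 34%.
LTV = 367,000/413,500 = 88.8%.
Reserves = 26,310/2,710 = 9.7 months.
Product A: score 636 ≥ 600; DTI 34% ≤ 36% → qualifies.
Product B: score 636 < 680; DTI 34% ≤ 50%; LTV 88.8% ≤ 95%; employment 79 ≥ 18 mo → does not qualify.
Product C: score 636 < 660; DTI 34% ≤ 36%; LTV 88.8% ≤ 97%; employment 79 ≥ 12 mo; reserves 9.7 ≥ 6 mo → does not qualify.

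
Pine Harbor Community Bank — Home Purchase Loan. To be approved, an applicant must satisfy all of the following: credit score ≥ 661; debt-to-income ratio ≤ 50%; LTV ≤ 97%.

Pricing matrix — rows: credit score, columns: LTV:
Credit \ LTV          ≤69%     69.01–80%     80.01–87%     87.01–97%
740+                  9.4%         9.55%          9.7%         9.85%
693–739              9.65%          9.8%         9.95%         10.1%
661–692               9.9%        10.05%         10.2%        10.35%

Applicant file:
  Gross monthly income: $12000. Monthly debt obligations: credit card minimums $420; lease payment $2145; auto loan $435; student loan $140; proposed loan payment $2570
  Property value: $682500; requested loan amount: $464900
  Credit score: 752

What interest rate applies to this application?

9.4%

Credit score 752 ≥ 661; Total monthly debts = (420 + 2,145 + 435 + 140 + 2,570) = 5,710. DTI: 5,710 ÷ 12,000 = 47.6%, within the 50% cap
LTV: 464,900 ÷ 682,500 = 68.1%, within 97% cap
Row: 752 falls in 740+. Column: 68.1% falls in ≤69%. Rate = 9.4%.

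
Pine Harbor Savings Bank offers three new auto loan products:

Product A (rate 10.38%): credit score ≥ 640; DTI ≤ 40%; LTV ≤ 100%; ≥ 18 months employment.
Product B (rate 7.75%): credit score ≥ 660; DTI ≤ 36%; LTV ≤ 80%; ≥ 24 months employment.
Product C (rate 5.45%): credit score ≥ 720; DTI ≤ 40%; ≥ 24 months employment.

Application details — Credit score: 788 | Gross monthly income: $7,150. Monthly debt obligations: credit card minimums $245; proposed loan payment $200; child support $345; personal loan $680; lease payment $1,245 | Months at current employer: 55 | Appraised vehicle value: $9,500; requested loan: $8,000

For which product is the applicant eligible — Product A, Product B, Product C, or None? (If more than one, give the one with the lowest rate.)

Total debts = (245 + 200 + 345 + 680 + 1,245) = 2,715; DTI = 2,715/7,150 = 38%.
LTV = 8,000/9,500 = 84.2%.
Product A: score 788 ≥ 640; DTI 38% ≤ 40%; LTV 84.2% ≤ 100%; employment 55 ≥ 18 mo → qualifies.
Product B: score 788 ≥ 660; DTI 38% > 36%; LTV 84.2% > 80%; employment 55 ≥ 24 mo → does not qualify.
Product C: score 788 ≥ 720; DTI 38% ≤ 40%; employment 55 ≥ 24 mo → qualifies.
Qualifying: Product A, Product C. Lowest rate is 5.45% → Product C.

Product C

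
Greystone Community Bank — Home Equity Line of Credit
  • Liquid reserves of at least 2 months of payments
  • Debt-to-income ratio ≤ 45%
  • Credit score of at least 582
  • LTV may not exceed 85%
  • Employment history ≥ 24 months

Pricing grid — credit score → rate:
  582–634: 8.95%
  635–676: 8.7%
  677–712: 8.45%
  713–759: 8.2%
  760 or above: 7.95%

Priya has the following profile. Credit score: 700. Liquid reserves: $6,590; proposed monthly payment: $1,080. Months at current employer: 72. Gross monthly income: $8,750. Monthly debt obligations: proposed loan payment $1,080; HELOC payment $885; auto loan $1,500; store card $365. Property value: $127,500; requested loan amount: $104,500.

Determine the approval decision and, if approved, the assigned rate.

Approved at 8.45%

Credit score 700 ≥ 582 (meets minimum)
Liquid reserves cover 6,590/1,080 = 6.1 months — ≥ 2 required
Employment 72 ≥ 24 months
Total monthly debts = (1,080 + 885 + 1,500 + 365) = 3,830. DTI = 3,830/8,750 = 43.8% ≤ 45%
LTV = 104,500/127,500 = 82% ≤ 85%
All requirements met. Score 700 falls in the 677–712 tier → 8.45%.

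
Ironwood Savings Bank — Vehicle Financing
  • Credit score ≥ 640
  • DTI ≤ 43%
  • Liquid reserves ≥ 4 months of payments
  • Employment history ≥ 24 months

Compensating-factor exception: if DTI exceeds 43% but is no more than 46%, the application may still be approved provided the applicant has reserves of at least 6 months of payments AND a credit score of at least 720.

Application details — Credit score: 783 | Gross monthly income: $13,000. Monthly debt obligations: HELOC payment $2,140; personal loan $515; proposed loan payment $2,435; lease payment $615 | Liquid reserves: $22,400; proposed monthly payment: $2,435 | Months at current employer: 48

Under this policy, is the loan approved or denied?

Approved

Credit score 783 ≥ 640 (meets base)
Total debts = (2,140 + 515 + 2,435 + 615) = 5,705. DTI: 5,705 ÷ 13,000 = 43.9%, over the 43% base limit.
Liquid reserves cover 22,400/2,435 = 9.2 months — ≥ 4 required
Employment 48 ≥ 24 months
43.9% falls in the override range (43%–46%), so the compensating-factor test applies.
Reserves 9.2 ≥ 6 months; credit score 783 ≥ 720.
Both override conditions satisfied; DTI exception granted.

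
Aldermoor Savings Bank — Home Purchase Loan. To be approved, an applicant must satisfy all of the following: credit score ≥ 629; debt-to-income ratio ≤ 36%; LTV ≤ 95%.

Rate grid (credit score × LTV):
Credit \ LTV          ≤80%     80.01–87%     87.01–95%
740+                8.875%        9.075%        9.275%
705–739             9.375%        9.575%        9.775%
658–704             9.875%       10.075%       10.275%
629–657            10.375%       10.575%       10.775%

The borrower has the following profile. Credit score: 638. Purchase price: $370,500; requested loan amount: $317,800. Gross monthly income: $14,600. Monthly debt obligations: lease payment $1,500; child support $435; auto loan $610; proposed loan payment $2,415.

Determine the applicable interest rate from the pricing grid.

Credit score 638 ≥ 629; Total monthly debts = (1,500 + 435 + 610 + 2,415) = 4,960. DTI: 4,960 ÷ 14,600 = 34%, within the 36% cap
LTV: 317,800 ÷ 370,500 = 85.8%, within 95% cap
Credit 638 → row 629–657; LTV 85.8% → column 80.01–87%. Grid cell → 10.575%.

10.575%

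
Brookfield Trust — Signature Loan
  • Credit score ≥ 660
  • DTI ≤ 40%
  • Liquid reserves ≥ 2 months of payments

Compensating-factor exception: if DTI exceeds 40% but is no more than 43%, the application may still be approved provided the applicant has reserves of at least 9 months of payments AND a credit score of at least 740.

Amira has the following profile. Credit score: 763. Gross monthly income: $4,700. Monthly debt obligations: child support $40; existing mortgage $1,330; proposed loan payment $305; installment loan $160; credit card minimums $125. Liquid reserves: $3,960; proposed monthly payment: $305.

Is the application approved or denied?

Approved

Credit score 763 ≥ 660 (meets base)
Total debts = (40 + 1,330 + 305 + 160 + 125) = 1,960. DTI: 1,960 ÷ 4,700 = 41.7%, over the 40% base limit.
Liquid reserves cover 3,960/305 = 13.0 months — ≥ 2 required
DTI 41.7% is within the 40%–43% exception band; checking compensating factors.
Override check — reserves: 13.0 mo (ok); score: 763 (ok).
Both compensating conditions met → exception applies.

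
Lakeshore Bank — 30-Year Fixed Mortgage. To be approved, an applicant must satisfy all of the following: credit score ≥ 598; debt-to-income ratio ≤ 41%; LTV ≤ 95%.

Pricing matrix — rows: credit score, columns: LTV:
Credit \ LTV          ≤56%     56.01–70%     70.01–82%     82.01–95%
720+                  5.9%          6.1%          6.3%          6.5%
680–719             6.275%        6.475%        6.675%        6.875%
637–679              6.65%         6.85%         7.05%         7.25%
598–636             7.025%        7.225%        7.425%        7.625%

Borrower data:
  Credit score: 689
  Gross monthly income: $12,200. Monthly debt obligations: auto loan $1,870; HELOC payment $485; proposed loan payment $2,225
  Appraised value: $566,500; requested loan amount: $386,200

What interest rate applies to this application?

Credit score 689 ≥ 598; Total monthly debts = (1,870 + 485 + 2,225) = 4,580. DTI: 4,580 ÷ 12,200 = 37.5%, within the 41% cap
LTV = 386,200/566,500 = 68.2% ≤ 95%
Row: 689 falls in 680–719. Column: 68.2% falls in 56.01–70%. Rate = 6.475%.

6.475%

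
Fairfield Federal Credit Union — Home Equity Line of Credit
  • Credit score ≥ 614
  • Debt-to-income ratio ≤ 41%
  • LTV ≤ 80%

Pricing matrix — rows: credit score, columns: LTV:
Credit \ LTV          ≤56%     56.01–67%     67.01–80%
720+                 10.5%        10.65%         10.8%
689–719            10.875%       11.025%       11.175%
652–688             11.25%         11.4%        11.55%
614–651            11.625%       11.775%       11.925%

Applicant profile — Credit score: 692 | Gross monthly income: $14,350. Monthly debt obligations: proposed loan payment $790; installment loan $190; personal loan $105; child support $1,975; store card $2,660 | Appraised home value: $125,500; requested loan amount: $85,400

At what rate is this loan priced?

Credit score 692 ≥ 614; Total monthly debts = (790 + 190 + 105 + 1,975 + 2,660) = 5,720. Debt-to-income = 5,720/14,350 = 39.9% — meets 41% limit
Loan-to-value = 85,400/125,500 = 68% — pass (80% max)
Score 692 is in the 689–719 band; LTV 68% is in the 67.01–80% band → 11.175%.

11.175%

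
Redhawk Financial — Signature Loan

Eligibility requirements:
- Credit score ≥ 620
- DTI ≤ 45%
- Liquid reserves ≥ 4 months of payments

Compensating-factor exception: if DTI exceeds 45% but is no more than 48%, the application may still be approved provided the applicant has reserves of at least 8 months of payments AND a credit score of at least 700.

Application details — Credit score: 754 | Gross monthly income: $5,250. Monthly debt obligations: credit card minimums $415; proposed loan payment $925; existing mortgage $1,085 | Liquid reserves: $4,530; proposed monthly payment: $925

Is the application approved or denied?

Denied

Credit score 754 ≥ 620 (meets base)
Total debts = (415 + 925 + 1,085) = 2,425. DTI = 2,425/5,250 = 46.2% > 45% — standard DTI limit exceeded.
Reserves = 4,530/925 = 4.9 months ≥ 4
46.2% falls in the override range (45%–48%), so the compensating-factor test applies.
Reserves 4.9 < 8 months; credit score 754 ≥ 700.
Compensating-factor requirement not fully met.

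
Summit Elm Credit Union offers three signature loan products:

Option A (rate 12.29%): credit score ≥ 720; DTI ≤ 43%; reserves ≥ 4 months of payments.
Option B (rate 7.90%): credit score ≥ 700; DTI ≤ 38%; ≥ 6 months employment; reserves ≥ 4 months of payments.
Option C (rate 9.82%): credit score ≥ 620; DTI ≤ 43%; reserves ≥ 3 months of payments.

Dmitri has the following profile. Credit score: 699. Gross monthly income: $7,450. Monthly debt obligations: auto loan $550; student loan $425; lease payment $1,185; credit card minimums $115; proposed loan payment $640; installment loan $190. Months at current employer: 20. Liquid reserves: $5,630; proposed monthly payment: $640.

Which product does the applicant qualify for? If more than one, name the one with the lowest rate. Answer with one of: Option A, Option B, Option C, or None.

Total debts = (550 + 425 + 1,185 + 115 + 640 + 190) = 3,105; DTI = 3,105/7,450 = 41.7%.
Reserves = 5,630/640 = 8.8 months.
Option A: score 699 < 720; DTI 41.7% ≤ 43%; reserves 8.8 ≥ 4 mo → does not qualify.
Option B: score 699 < 700; DTI 41.7% > 38%; employment 20 ≥ 6 mo; reserves 8.8 ≥ 4 mo → does not qualify.
Option C: score 699 ≥ 620; DTI 41.7% ≤ 43%; reserves 8.8 ≥ 3 mo → qualifies.

Option C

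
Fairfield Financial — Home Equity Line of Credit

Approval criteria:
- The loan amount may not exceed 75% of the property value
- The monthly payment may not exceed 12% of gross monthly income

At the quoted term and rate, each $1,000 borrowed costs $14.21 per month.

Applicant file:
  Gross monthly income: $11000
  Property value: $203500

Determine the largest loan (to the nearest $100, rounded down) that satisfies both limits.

Payment cap: 12% × $11,000 = $1,320/month.
At $14.21 per $1,000, that supports 1,320/14.21 × 1,000 ≈ $92,892 → $92,800.
LTV cap: 75% × $203,500 = $152,625 → $152,600.
Binding constraint: payment-to-income.

$92,800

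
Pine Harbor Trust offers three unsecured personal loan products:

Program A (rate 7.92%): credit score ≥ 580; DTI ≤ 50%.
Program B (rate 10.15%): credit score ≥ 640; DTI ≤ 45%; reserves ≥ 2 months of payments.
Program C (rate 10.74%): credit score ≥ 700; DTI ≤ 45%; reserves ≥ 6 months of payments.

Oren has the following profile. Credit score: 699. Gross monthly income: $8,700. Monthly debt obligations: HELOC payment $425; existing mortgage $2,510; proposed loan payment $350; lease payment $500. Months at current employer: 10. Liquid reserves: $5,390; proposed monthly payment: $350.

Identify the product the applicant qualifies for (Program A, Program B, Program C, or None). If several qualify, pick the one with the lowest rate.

Total debts = (425 + 2,510 + 350 + 500) = 3,785; DTI = 3,785/8,700 = 43.5%.
Reserves = 5,390/350 = 15.4 months.
Program A: score 699 ≥ 580; DTI 43.5% ≤ 50% → qualifies.
Program B: score 699 ≥ 640; DTI 43.5% ≤ 45%; reserves 15.4 ≥ 2 mo → qualifies.
Program C: score 699 < 700; DTI 43.5% ≤ 45%; reserves 15.4 ≥ 6 mo → does not qualify.
Qualifying: Program A, Program B. Lowest rate is 7.92% → Program A.

Program A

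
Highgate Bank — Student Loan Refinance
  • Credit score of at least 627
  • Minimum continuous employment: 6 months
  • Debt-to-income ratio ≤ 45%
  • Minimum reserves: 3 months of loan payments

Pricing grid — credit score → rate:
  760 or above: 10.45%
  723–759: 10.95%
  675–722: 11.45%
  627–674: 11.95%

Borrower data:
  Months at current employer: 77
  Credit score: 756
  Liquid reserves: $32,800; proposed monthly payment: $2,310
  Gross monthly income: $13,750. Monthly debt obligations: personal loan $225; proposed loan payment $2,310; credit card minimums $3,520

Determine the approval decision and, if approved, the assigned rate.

Approved at 10.95%

Credit score 756 ≥ 627 (meets minimum)
Employment 77 ≥ 6 months
Total monthly debts = (225 + 2,310 + 3,520) = 6,055. DTI = 6,055/13,750 = 44% ≤ 45%
Reserves = 32,800/2,310 = 14.2 months ≥ 3
All requirements met. Score 756 falls in the 723–759 tier → 10.95%.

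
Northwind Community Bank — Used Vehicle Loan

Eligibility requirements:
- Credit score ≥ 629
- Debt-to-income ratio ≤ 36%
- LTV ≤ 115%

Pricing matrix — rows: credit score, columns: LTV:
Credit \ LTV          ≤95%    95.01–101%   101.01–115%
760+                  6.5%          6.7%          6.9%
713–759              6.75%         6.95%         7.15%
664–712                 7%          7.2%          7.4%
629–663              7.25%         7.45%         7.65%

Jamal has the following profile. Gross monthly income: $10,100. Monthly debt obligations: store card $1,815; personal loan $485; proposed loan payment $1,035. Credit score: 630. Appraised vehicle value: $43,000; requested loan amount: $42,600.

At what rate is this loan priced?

7.45%

Credit score 630 ≥ 629; Total monthly debts = (1,815 + 485 + 1,035) = 3,335. DTI = 3,335/10,100 = 33% ≤ 36%
LTV: 42,600 ÷ 43,000 = 99.1%, within 115% cap
Credit 630 → row 629–663; LTV 99.1% → column 95.01–101%. Grid cell → 7.45%.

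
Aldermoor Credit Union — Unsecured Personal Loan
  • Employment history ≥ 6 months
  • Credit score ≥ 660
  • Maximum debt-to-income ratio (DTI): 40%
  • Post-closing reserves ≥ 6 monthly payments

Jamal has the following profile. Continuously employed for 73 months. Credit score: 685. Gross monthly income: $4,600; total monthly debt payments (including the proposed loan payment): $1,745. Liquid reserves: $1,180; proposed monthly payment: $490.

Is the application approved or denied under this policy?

Denied

Employment 73 ≥ 6 months
Credit score 685 ≥ 660 (meets)
DTI: 1,745 ÷ 4,600 = 37.9%, within the 40% cap
Reserves = 1,180/490 = 2.4 months < 6
Fails on reserves.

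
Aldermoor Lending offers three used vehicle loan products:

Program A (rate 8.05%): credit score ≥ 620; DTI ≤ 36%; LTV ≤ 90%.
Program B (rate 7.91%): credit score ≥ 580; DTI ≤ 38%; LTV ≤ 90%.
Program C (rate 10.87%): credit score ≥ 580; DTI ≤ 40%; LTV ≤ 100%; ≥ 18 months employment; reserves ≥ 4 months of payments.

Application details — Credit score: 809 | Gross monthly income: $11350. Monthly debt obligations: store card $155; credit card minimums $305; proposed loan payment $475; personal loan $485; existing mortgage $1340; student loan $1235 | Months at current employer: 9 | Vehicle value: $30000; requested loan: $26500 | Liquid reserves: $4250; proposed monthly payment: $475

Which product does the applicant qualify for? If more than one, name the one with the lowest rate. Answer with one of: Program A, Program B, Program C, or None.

Program B

Total debts = (155 + 305 + 475 + 485 + 1,340 + 1,235) = 3,995; DTI = 3,995/11,350 = 35.2%.
LTV = 26,500/30,000 = 88.3%.
Reserves = 4,250/475 = 8.9 months.
Program A: score 809 ≥ 620; DTI 35.2% ≤ 36%; LTV 88.3% ≤ 90% → qualifies.
Program B: score 809 ≥ 580; DTI 35.2% ≤ 38%; LTV 88.3% ≤ 90% → qualifies.
Program C: score 809 ≥ 580; DTI 35.2% ≤ 40%; LTV 88.3% ≤ 100%; employment 9 < 18 mo; reserves 8.9 ≥ 4 mo → does not qualify.
Qualifying: Program A, Program B. Lowest rate is 7.91% → Program B.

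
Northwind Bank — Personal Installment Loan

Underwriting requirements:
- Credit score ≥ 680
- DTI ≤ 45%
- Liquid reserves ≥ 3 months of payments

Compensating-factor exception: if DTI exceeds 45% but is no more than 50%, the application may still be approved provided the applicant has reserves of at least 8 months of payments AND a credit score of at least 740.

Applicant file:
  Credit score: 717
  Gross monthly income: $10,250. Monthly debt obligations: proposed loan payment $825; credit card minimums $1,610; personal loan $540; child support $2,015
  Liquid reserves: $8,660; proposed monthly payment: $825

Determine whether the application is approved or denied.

Denied

Credit score 717 ≥ 680 (meets base)
Total debts = (825 + 1,610 + 540 + 2,015) = 4,990. DTI: 4,990 ÷ 10,250 = 48.7%, over the 45% base limit.
Reserves: 8,660 ÷ 825 = 10.5 months (meets 3-month minimum)
48.7% falls in the override range (45%–50%), so the compensating-factor test applies.
Override check — reserves: 10.5 mo (ok); score: 717 (below 740).
Compensating-factor requirement not fully met.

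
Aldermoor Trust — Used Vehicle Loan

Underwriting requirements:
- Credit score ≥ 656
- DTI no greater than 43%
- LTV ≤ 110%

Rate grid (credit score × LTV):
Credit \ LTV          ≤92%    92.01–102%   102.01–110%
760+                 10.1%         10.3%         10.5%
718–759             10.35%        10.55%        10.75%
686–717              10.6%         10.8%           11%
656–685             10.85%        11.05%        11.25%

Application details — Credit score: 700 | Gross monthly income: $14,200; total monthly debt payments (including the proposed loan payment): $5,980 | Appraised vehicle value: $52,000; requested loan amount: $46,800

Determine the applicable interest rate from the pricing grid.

Credit score 700 ≥ 656; DTI = 5,980/14,200 = 42.1% ≤ 43%
LTV: 46,800 ÷ 52,000 = 90%, within 110% cap
Credit 700 → row 686–717; LTV 90% → column ≤92%. Grid cell → 10.6%.

10.6%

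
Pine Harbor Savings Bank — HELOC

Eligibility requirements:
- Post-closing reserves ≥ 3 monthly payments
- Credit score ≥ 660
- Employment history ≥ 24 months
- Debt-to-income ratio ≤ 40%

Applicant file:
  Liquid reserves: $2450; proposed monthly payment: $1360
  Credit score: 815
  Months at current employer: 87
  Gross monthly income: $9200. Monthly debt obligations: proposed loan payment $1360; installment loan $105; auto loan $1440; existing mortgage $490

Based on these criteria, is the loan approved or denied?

Reserves = 2,450/1,360 = 1.8 months < 3
Credit score 815 ≥ 660 (meets)
Employment 87 ≥ 24 months
Total monthly debts = (1,360 + 105 + 1,440 + 490) = 3,395. DTI = 3,395/9,200 = 36.9% ≤ 40%
Fails on reserves.

Denied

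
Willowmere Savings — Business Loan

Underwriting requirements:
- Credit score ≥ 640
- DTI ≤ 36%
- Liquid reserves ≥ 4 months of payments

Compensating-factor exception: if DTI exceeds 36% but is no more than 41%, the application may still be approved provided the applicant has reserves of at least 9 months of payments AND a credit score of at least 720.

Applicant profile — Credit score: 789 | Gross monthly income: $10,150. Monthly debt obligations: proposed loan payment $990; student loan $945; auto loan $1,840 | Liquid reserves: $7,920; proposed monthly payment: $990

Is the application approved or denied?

Denied

Credit score 789 ≥ 640 (meets base)
Total debts = (990 + 945 + 1,840) = 3,775. DTI: 3,775 ÷ 10,150 = 37.2%, over the 36% base limit.
Reserves = 7,920/990 = 8.0 months ≥ 4
DTI 37.2% is within the 36%–41% exception band; checking compensating factors.
Reserves 8.0 < 9 months; credit score 789 ≥ 720.
Compensating-factor requirement not fully met.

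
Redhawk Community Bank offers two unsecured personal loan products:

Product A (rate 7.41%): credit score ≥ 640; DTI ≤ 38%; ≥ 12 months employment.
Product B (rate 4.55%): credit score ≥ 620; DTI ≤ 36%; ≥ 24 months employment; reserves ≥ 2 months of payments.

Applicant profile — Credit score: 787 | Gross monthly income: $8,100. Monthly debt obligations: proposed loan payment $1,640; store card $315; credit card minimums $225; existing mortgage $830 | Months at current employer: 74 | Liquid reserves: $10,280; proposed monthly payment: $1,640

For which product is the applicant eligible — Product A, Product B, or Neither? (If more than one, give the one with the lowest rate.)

Product A

Total debts = (1,640 + 315 + 225 + 830) = 3,010; DTI = 3,010/8,100 = 37.2%.
Reserves = 10,280/1,640 = 6.3 months.
Product A: score 787 ≥ 640; DTI 37.2% ≤ 38%; employment 74 ≥ 12 mo → qualifies.
Product B: score 787 ≥ 620; DTI 37.2% > 36%; employment 74 ≥ 24 mo; reserves 6.3 ≥ 2 mo → does not qualify.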